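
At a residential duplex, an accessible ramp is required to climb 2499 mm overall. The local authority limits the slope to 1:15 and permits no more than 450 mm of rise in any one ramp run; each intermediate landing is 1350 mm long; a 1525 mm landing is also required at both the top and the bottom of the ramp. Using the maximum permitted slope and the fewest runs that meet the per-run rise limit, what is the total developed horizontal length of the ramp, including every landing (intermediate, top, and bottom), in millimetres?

⌈2499/450⌉ = 6 ramp runs. That means 5 intermediate landings.
Horizontal run for 2499 mm of rise at 1:15 is 2499 × 15 = 37485 mm.
Intermediate landings: 5 × 1350 = 6750 mm.
Top and bottom landings: 2 × 1525 = 3050 mm.
Total = 37485 + 6750 + 3050 = 47285 mm.

47285 mm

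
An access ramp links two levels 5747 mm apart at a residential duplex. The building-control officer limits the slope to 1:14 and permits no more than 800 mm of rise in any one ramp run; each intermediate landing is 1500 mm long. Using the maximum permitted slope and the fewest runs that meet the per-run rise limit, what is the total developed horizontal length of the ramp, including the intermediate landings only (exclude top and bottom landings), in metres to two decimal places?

5747 / 800 = 7.184 → round up to 8 ramp runs. That means 7 intermediate landings.
Horizontal run for 5747 mm of rise at 1:14 is 5747 × 14 = 80458 mm.
7 intermediate landings contribute 7 × 1500 = 10500 mm.
Developed length = 80458 + 10500 = 90958 mm.
= 90.96 m.

90.96 m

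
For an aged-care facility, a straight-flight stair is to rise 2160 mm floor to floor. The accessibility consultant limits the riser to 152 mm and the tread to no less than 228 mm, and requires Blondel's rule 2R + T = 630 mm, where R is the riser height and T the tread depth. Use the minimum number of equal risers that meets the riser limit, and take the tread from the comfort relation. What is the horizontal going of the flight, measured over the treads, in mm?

2160 / 152 = 14.211 → round up to 15 risers.
R = 2160 ÷ 15 = 144 mm.
T = 630 − 2·144 = 342 mm, which satisfies the 228 mm minimum.
Treads = 15 − 1 = 14; going = 14 × 342 = 4788 mm.

4788 mm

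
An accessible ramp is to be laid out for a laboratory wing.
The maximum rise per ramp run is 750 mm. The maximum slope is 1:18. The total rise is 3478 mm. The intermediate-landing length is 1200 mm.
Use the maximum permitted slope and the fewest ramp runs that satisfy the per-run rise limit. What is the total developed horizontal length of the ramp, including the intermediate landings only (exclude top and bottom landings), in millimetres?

At most 750 each: 3478/750 = 4.64, giving 5 ramp runs. That means 4 intermediate landings.
Horizontal run for 3478 mm of rise at 1:18 is 3478 × 18 = 62604 mm.
Intermediate landings: 4 × 1200 = 4800 mm.
Developed length = 62604 + 4800 = 67404 mm.

67404 mm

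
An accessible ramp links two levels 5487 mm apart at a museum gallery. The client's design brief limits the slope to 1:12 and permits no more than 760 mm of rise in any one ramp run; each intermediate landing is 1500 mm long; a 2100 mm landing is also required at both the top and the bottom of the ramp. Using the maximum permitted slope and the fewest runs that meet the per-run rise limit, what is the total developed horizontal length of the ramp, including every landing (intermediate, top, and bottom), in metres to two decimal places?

80.54 m

5487 / 760 = 7.22, so 8 ramp runs are needed. That means 7 intermediate landings.
Ramp run (horizontal) at 1:12: 5487 × 12 = 65844 mm.
7 intermediate landings contribute 7 × 1500 = 10500 mm.
Top and bottom landings: 2 × 2100 = 4200 mm.
Total = 65844 + 10500 + 4200 = 80544 mm.
= 80.54 m.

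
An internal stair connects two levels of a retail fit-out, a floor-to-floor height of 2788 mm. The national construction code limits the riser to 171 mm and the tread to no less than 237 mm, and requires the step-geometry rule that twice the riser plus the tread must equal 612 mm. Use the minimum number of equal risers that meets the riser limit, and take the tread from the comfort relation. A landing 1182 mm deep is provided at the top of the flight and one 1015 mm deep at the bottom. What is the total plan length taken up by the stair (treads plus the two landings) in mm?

6741 mm

2788 / 171 = 16.30, so 17 risers are needed.
Riser R = 2788 / 17 = 164 mm, within the 171 mm limit.
Tread T = 612 − 2 × 164 = 284 mm (≥ 237 mm).
17 risers give 16 treads; going = 16 × 284 = 4544 mm.
Enclosure = 4544 + 1182 + 1015 = 6741 mm.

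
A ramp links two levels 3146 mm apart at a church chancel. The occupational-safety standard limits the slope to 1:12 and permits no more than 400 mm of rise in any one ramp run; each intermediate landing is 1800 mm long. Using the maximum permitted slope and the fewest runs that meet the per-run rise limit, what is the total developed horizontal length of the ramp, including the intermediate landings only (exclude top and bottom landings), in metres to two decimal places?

50.35 m

At most 400 each: 3146/400 = 7.87, giving 8 ramp runs. That means 7 intermediate landings.
Horizontal run for 3146 mm of rise at 1:12 is 3146 × 12 = 37752 mm.
7 intermediate landings contribute 7 × 1800 = 12600 mm.
Total developed length = 37752 + 12600 = 50352 mm.
= 50.35 m.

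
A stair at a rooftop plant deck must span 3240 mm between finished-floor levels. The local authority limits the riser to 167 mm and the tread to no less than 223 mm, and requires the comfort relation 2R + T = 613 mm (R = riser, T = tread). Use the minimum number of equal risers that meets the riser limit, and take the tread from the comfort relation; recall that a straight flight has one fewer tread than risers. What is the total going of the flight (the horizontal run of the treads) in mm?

At most 167 each: 3240/167 = 19.40, giving 20 risers.
Riser R = 3240 / 20 = 162 mm, within the 167 mm limit.
T = 613 − 2·162 = 289 mm, which satisfies the 223 mm minimum.
Going = (20 − 1) × 289 = 5491 mm.

5491 mm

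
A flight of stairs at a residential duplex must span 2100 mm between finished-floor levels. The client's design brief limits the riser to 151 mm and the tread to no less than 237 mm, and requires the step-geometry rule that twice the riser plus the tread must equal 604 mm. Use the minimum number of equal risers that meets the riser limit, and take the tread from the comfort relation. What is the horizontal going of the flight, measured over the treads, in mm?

⌈2100/151⌉ = 14 risers.
R = 2100 ÷ 14 = 150 mm.
Tread T = 604 − 2 × 150 = 304 mm (≥ 237 mm).
14 risers give 13 treads; going = 13 × 304 = 3952 mm.

3952 mm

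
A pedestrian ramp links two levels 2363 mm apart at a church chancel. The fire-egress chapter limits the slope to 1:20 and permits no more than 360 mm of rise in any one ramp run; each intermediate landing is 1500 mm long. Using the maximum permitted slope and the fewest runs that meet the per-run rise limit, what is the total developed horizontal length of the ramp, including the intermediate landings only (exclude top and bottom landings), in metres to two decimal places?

2363 / 360 = 6.564 → round up to 7 ramp runs. That means 6 intermediate landings.
Ramp run (horizontal) at 1:20: 2363 × 20 = 47260 mm.
6 intermediate landings contribute 6 × 1500 = 9000 mm.
Total developed length = 47260 + 9000 = 56260 mm.
= 56.26 m.

56.26 m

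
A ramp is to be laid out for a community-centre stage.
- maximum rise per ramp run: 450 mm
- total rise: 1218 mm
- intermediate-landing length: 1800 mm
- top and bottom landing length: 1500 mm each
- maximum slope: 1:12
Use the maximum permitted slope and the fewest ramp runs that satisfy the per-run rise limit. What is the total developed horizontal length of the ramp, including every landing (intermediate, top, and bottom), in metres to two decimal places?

21.22 m

1218 / 450 = 2.71, so 3 ramp runs are needed. That means 2 intermediate landings.
Ramp run (horizontal) at 1:12: 1218 × 12 = 14616 mm.
2 intermediate landings contribute 2 × 1800 = 3600 mm.
Top and bottom landings: 2 × 1500 = 3000 mm.
Total = 14616 + 3600 + 3000 = 21216 mm.
= 21.22 m.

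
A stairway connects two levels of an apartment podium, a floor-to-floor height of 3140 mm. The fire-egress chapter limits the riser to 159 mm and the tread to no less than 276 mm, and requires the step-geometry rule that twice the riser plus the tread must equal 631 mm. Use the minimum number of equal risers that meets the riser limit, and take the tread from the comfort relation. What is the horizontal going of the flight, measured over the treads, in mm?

At most 159 each: 3140/159 = 19.75, giving 20 risers.
R = 3140 ÷ 20 = 157 mm.
Tread T = 631 − 2 × 157 = 317 mm (≥ 276 mm).
Going = (20 − 1) × 317 = 6023 mm.

6023 mm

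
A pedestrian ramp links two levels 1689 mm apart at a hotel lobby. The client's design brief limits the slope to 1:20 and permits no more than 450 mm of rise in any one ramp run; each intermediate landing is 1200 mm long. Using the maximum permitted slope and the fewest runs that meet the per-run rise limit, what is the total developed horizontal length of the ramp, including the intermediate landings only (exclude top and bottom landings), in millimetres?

37380 mm

At most 450 each: 1689/450 = 3.75, giving 4 ramp runs. That means 3 intermediate landings.
Horizontal run for 1689 mm of rise at 1:20 is 1689 × 20 = 33780 mm.
3 intermediate landings contribute 3 × 1200 = 3600 mm.
Developed length = 33780 + 3600 = 37380 mm.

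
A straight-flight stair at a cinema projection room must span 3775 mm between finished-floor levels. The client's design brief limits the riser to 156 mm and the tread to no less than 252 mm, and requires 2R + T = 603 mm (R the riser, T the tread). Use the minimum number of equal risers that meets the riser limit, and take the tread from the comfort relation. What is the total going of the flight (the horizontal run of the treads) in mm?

At most 156 each: 3775/156 = 24.20, giving 25 risers.
R = 3775 ÷ 25 = 151 mm.
From 2R + T = 603: T = 603 − 302 = 301 mm.
Treads = 25 − 1 = 24; going = 24 × 301 = 7224 mm.

7224 mm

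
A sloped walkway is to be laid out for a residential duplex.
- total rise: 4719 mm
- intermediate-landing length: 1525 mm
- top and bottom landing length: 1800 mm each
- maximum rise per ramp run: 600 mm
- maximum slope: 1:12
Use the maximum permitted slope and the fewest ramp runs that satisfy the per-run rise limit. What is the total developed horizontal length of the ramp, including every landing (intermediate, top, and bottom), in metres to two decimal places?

70.90 m

4719 / 600 = 7.87, so 8 ramp runs are needed. That means 7 intermediate landings.
Horizontal run for 4719 mm of rise at 1:12 is 4719 × 12 = 56628 mm.
Intermediate landings: 7 × 1525 = 10675 mm.
Top and bottom landings: 2 × 1800 = 3600 mm.
Total = 56628 + 10675 + 3600 = 70903 mm.
= 70.90 m.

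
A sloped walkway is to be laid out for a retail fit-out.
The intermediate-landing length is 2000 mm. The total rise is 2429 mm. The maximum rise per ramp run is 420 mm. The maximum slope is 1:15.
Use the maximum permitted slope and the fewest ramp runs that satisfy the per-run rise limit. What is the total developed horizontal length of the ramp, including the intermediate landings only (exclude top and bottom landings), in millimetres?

46435 mm

2429 / 420 = 5.78, so 6 ramp runs are needed. That means 5 intermediate landings.
Horizontal run for 2429 mm of rise at 1:15 is 2429 × 15 = 36435 mm.
Intermediate landings: 5 × 2000 = 10000 mm.
Developed length = 36435 + 10000 = 46435 mm.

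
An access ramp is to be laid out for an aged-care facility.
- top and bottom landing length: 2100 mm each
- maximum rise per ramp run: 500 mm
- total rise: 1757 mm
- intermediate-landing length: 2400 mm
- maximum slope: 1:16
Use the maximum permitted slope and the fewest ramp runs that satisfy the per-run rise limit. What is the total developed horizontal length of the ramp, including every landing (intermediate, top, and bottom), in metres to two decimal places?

1757 / 500 = 3.51, so 4 ramp runs are needed. That means 3 intermediate landings.
Ramp run (horizontal) at 1:16: 1757 × 16 = 28112 mm.
3 intermediate landings contribute 3 × 2400 = 7200 mm.
Top and bottom landings: 2 × 2100 = 4200 mm.
Total = 28112 + 7200 + 4200 = 39512 mm.
= 39.51 m.

39.51 m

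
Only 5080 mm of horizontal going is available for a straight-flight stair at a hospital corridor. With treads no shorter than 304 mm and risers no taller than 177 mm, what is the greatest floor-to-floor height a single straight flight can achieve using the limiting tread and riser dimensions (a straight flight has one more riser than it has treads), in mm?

Treads that fit: ⌊5080 / 304⌋ = 16.
Risers = treads + 1 = 17.
Maximum height = 17 × 177 = 3009 mm.

3009 mm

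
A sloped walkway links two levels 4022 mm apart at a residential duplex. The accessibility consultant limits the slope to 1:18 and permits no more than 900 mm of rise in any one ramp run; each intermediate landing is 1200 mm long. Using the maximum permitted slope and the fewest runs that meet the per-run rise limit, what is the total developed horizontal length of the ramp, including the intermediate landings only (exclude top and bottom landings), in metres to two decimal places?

4022 / 900 = 4.469 → round up to 5 ramp runs. That means 4 intermediate landings.
Ramp run (horizontal) at 1:18: 4022 × 18 = 72396 mm.
4 intermediate landings contribute 4 × 1200 = 4800 mm.
Developed length = 72396 + 4800 = 77196 mm.
= 77.20 m.

77.20 m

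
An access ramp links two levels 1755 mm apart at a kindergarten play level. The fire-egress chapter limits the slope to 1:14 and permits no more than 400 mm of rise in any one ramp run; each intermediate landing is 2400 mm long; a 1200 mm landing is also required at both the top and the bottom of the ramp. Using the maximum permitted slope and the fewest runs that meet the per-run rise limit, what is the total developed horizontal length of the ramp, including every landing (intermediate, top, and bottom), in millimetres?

At most 400 each: 1755/400 = 4.39, giving 5 ramp runs. That means 4 intermediate landings.
Ramp run (horizontal) at 1:14: 1755 × 14 = 24570 mm.
Intermediate landings: 4 × 2400 = 9600 mm.
Top and bottom landings: 2 × 1200 = 2400 mm.
Total = 24570 + 9600 + 2400 = 36570 mm.

36570 mm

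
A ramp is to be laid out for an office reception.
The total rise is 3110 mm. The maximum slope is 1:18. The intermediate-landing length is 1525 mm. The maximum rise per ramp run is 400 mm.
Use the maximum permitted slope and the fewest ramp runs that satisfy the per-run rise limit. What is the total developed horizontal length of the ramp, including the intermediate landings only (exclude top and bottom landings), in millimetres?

66655 mm

3110 / 400 = 7.78, so 8 ramp runs are needed. That means 7 intermediate landings.
Horizontal run for 3110 mm of rise at 1:18 is 3110 × 18 = 55980 mm.
Intermediate landings: 7 × 1525 = 10675 mm.
Developed length = 55980 + 10675 = 66655 mm.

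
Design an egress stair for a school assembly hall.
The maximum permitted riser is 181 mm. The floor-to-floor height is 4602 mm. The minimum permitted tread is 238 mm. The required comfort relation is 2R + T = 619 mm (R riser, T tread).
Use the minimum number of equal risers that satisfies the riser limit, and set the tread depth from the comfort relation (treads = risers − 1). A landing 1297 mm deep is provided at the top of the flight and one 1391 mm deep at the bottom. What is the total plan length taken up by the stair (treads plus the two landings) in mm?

9313 mm

At most 181 each: 4602/181 = 25.43, giving 26 risers.
Riser R = 4602 / 26 = 177 mm, within the 181 mm limit.
T = 619 − 2·177 = 265 mm, which satisfies the 238 mm minimum.
26 risers give 25 treads; going = 25 × 265 = 6625 mm.
Enclosure = 6625 + 1297 + 1391 = 9313 mm.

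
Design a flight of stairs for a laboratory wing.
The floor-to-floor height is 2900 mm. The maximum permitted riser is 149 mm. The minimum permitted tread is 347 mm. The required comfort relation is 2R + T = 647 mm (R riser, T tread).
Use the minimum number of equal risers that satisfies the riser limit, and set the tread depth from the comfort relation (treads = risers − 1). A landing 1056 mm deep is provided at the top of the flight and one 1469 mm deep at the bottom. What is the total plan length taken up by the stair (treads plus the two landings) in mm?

2900 / 149 = 19.46, so 20 risers are needed.
Each riser is 2900/20 = 145 mm (≤ 149 mm).
From 2R + T = 647: T = 647 − 290 = 357 mm.
Treads = 20 − 1 = 19; going = 19 × 357 = 6783 mm.
Add landings: 6783 + 1056 + 1469 = 9308 mm.

9308 mm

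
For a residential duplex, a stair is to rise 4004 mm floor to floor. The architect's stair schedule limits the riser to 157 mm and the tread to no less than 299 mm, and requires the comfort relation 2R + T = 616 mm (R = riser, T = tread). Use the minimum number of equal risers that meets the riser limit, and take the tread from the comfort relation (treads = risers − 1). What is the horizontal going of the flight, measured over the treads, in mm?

7700 mm

⌈4004/157⌉ = 26 risers.
R = 4004 ÷ 26 = 154 mm.
T = 616 − 2·154 = 308 mm, which satisfies the 299 mm minimum.
26 risers give 25 treads; going = 25 × 308 = 7700 mm.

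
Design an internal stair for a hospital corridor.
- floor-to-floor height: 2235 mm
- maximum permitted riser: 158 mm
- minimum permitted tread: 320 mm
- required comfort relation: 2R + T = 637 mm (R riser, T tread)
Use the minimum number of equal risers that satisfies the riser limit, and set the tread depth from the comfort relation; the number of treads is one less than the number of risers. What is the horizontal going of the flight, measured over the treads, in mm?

4746 mm

2235 / 158 = 14.15, so 15 risers are needed.
R = 2235 ÷ 15 = 149 mm.
T = 637 − 2·149 = 339 mm, which satisfies the 320 mm minimum.
15 risers give 14 treads; going = 14 × 339 = 4746 mm.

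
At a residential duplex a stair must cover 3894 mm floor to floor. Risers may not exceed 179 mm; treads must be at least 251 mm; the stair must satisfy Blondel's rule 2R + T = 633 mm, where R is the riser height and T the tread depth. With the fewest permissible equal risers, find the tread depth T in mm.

At most 179 each: 3894/179 = 21.75, giving 22 risers.
R = 3894 ÷ 22 = 177 mm.
Tread T = 633 − 2 × 177 = 279 mm (≥ 251 mm).

279 mm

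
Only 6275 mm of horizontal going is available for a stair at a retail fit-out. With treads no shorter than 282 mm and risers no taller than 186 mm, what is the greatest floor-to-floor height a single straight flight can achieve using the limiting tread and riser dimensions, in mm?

Treads that fit: ⌊6275 / 282⌋ = 22.
Risers = treads + 1 = 23.
Maximum height = 23 × 186 = 4278 mm.

4278 mm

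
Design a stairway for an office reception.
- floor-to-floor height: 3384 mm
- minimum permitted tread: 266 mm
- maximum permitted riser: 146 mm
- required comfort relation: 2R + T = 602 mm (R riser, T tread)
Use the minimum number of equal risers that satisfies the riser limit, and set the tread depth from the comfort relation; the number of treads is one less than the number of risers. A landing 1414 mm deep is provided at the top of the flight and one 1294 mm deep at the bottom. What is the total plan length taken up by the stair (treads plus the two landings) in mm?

10068 mm

At most 146 each: 3384/146 = 23.18, giving 24 risers.
Riser R = 3384 / 24 = 141 mm, within the 146 mm limit.
T = 602 − 2·141 = 320 mm, which satisfies the 266 mm minimum.
Treads = 24 − 1 = 23; going = 23 × 320 = 7360 mm.
Enclosure = 7360 + 1414 + 1294 = 10068 mm.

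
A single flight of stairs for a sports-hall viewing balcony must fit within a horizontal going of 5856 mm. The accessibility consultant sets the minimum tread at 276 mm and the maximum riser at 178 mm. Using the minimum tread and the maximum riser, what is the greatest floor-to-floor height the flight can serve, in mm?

3916 mm

5856 / 276 = 21.22, so 21 treads fit.
Risers = treads + 1 = 22.
Maximum height = 22 × 178 = 3916 mm.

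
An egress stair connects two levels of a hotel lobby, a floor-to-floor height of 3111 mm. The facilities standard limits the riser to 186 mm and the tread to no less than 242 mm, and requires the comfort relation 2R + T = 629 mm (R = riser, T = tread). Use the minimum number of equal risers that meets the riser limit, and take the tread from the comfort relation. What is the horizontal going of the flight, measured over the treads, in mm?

3111 / 186 = 16.73, so 17 risers are needed.
R = 3111 ÷ 17 = 183 mm.
Tread T = 629 − 2 × 183 = 263 mm (≥ 242 mm).
Treads = 17 − 1 = 16; going = 16 × 263 = 4208 mm.

4208 mm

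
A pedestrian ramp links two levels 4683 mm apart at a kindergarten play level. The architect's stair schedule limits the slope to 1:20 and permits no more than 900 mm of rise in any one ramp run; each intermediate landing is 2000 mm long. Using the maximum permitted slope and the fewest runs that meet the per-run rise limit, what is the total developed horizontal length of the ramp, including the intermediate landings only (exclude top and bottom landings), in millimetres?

103660 mm

4683 / 900 = 5.203 → round up to 6 ramp runs. That means 5 intermediate landings.
Ramp run (horizontal) at 1:20: 4683 × 20 = 93660 mm.
Intermediate landings: 5 × 2000 = 10000 mm.
Total developed length = 93660 + 10000 = 103660 mm.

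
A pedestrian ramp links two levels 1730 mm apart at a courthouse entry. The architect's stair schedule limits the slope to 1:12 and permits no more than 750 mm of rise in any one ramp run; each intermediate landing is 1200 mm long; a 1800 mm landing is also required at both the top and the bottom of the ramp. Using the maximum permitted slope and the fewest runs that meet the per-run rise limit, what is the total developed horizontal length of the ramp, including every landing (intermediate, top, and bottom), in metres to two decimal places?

1730 / 750 = 2.31, so 3 ramp runs are needed. That means 2 intermediate landings.
Ramp run (horizontal) at 1:12: 1730 × 12 = 20760 mm.
Intermediate landings: 2 × 1200 = 2400 mm.
Top and bottom landings: 2 × 1800 = 3600 mm.
Total = 20760 + 2400 + 3600 = 26760 mm.
= 26.76 m.

26.76 m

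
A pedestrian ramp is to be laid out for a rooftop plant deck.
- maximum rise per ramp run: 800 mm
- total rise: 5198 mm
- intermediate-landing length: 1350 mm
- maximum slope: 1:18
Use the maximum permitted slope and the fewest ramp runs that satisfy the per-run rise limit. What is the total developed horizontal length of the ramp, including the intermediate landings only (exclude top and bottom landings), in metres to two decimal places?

5198 / 800 = 6.50, so 7 ramp runs are needed. That means 6 intermediate landings.
Ramp run (horizontal) at 1:18: 5198 × 18 = 93564 mm.
Intermediate landings: 6 × 1350 = 8100 mm.
Total developed length = 93564 + 8100 = 101664 mm.
= 101.66 m.

101.66 m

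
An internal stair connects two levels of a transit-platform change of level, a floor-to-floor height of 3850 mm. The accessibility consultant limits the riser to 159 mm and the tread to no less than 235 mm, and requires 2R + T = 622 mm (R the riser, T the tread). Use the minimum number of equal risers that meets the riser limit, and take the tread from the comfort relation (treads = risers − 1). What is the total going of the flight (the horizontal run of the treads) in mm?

3850 / 159 = 24.21, so 25 risers are needed.
Each riser is 3850/25 = 154 mm (≤ 159 mm).
From 2R + T = 622: T = 622 − 308 = 314 mm.
Treads = 25 − 1 = 24; going = 24 × 314 = 7536 mm.

7536 mm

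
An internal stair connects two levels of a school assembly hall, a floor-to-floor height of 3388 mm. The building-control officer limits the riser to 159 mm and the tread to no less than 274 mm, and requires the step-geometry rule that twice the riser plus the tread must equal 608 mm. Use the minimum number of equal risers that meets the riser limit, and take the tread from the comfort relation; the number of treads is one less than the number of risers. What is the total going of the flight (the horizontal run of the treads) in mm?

6300 mm

3388 / 159 = 21.308 → round up to 22 risers.
Riser R = 3388 / 22 = 154 mm, within the 159 mm limit.
T = 608 − 2·154 = 300 mm, which satisfies the 274 mm minimum.
Going = (22 − 1) × 300 = 6300 mm.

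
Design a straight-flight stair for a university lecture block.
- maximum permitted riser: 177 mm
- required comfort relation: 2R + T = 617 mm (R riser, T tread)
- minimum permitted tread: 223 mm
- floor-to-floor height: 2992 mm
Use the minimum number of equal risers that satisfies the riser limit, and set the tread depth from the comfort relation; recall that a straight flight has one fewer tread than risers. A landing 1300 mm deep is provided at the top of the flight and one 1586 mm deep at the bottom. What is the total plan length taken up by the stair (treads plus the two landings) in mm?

7126 mm

2992 / 177 = 16.904 → round up to 17 risers.
Each riser is 2992/17 = 176 mm (≤ 177 mm).
From 2R + T = 617: T = 617 − 352 = 265 mm.
Treads = 17 − 1 = 16; going = 16 × 265 = 4240 mm.
Enclosure = 4240 + 1300 + 1586 = 7126 mm.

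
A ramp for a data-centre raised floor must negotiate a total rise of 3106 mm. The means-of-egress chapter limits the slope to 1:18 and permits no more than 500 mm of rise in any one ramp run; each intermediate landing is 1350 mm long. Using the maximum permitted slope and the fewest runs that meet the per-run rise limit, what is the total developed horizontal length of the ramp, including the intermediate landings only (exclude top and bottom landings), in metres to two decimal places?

64.01 m

⌈3106/500⌉ = 7 ramp runs. That means 6 intermediate landings.
Ramp run (horizontal) at 1:18: 3106 × 18 = 55908 mm.
Intermediate landings: 6 × 1350 = 8100 mm.
Developed length = 55908 + 8100 = 64008 mm.
= 64.01 m.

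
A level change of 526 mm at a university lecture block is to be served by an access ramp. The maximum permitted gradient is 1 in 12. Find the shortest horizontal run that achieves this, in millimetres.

At 1:12 the run is 12 × 526 = 6312 mm.

6312 mm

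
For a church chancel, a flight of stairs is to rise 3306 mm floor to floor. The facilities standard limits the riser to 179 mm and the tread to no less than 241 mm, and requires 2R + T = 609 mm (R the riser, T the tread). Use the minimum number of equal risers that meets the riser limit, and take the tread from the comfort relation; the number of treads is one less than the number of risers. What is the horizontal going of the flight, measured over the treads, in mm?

3306 / 179 = 18.47, so 19 risers are needed.
Riser R = 3306 / 19 = 174 mm, within the 179 mm limit.
T = 609 − 2·174 = 261 mm, which satisfies the 241 mm minimum.
Going = (19 − 1) × 261 = 4698 mm.

4698 mm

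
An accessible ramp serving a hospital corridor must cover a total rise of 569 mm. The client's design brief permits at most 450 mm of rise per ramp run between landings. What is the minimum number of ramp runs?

2 runs

At most 450 each: 569/450 = 1.26, giving 2 ramp runs.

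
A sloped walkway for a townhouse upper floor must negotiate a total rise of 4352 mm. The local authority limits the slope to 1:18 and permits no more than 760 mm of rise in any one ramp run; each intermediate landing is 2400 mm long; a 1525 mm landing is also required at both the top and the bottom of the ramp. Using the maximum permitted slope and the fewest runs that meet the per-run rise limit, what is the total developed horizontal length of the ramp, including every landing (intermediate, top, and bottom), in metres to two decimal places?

⌈4352/760⌉ = 6 ramp runs. That means 5 intermediate landings.
Horizontal run for 4352 mm of rise at 1:18 is 4352 × 18 = 78336 mm.
Intermediate landings: 5 × 2400 = 12000 mm.
Top and bottom landings: 2 × 1525 = 3050 mm.
Total = 78336 + 12000 + 3050 = 93386 mm.
= 93.39 m.

93.39 m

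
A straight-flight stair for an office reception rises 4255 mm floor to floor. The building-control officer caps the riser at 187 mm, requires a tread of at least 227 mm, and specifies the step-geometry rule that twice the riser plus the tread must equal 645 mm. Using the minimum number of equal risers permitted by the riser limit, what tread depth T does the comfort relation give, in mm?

275 mm

4255 / 187 = 22.75, so 23 risers are needed.
Each riser is 4255/23 = 185 mm (≤ 187 mm).
From 2R + T = 645: T = 645 − 370 = 275 mm.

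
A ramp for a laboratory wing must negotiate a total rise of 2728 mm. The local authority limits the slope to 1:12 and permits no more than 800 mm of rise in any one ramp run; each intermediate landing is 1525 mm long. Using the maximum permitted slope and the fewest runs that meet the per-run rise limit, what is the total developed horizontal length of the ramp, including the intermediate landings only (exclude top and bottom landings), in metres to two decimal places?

37.31 m

2728 / 800 = 3.41, so 4 ramp runs are needed. That means 3 intermediate landings.
Horizontal run for 2728 mm of rise at 1:12 is 2728 × 12 = 32736 mm.
3 intermediate landings contribute 3 × 1525 = 4575 mm.
Total developed length = 32736 + 4575 = 37311 mm.
= 37.31 m.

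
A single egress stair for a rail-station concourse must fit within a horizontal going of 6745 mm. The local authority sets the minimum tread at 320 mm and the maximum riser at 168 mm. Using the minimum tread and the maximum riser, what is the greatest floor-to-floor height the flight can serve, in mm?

3696 mm

Treads that fit: ⌊6745 / 320⌋ = 21.
Risers = treads + 1 = 22.
Maximum height = 22 × 168 = 3696 mm.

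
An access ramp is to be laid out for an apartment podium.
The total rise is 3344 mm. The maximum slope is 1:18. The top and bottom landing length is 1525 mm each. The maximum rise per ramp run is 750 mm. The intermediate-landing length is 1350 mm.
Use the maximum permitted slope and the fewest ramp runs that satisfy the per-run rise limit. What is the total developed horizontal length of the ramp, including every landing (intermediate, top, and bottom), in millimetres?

3344 / 750 = 4.46, so 5 ramp runs are needed. That means 4 intermediate landings.
Ramp run (horizontal) at 1:18: 3344 × 18 = 60192 mm.
4 intermediate landings contribute 4 × 1350 = 5400 mm.
Top and bottom landings: 2 × 1525 = 3050 mm.
Total = 60192 + 5400 + 3050 = 68642 mm.

68642 mm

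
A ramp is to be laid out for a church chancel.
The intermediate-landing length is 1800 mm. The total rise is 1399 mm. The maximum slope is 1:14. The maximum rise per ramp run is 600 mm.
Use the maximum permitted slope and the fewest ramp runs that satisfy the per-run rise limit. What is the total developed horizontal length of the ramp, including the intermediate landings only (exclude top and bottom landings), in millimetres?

23186 mm

At most 600 each: 1399/600 = 2.33, giving 3 ramp runs. That means 2 intermediate landings.
Horizontal run for 1399 mm of rise at 1:14 is 1399 × 14 = 19586 mm.
Intermediate landings: 2 × 1800 = 3600 mm.
Total developed length = 19586 + 3600 = 23186 mm.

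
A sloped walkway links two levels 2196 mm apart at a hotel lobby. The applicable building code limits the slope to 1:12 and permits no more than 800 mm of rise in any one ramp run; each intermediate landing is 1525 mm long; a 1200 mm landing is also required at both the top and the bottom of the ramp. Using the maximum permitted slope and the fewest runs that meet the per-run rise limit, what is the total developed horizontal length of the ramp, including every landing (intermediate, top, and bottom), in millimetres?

2196 / 800 = 2.75, so 3 ramp runs are needed. That means 2 intermediate landings.
Ramp run (horizontal) at 1:12: 2196 × 12 = 26352 mm.
Intermediate landings: 2 × 1525 = 3050 mm.
Top and bottom landings: 2 × 1200 = 2400 mm.
Total = 26352 + 3050 + 2400 = 31802 mm.

31802 mm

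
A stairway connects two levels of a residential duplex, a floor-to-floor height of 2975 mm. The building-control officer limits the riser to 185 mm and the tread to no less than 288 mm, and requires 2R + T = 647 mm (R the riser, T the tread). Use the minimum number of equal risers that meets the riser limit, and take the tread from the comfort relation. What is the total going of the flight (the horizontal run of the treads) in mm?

4752 mm

2975 / 185 = 16.08, so 17 risers are needed.
Riser R = 2975 / 17 = 175 mm, within the 185 mm limit.
Tread T = 647 − 2 × 175 = 297 mm (≥ 288 mm).
17 risers give 16 treads; going = 16 × 297 = 4752 mm.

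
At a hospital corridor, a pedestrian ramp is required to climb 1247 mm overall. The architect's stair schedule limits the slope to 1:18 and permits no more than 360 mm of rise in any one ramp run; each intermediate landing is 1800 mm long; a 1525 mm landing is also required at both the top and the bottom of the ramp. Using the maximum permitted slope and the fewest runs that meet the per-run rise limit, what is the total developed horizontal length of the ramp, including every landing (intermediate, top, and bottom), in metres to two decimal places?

⌈1247/360⌉ = 4 ramp runs. That means 3 intermediate landings.
Ramp run (horizontal) at 1:18: 1247 × 18 = 22446 mm.
Intermediate landings: 3 × 1800 = 5400 mm.
Top and bottom landings: 2 × 1525 = 3050 mm.
Total = 22446 + 5400 + 3050 = 30896 mm.
= 30.90 m.

30.90 m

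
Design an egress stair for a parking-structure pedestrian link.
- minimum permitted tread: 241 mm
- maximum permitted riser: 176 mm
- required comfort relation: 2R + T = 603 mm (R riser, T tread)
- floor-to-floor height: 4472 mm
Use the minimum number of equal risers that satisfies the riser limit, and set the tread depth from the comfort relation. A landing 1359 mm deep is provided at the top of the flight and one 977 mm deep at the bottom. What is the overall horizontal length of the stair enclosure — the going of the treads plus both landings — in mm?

8811 mm

⌈4472/176⌉ = 26 risers.
Riser R = 4472 / 26 = 172 mm, within the 176 mm limit.
From 2R + T = 603: T = 603 − 344 = 259 mm.
Treads = 26 − 1 = 25; going = 25 × 259 = 6475 mm.
Enclosure = 6475 + 1359 + 977 = 8811 mm.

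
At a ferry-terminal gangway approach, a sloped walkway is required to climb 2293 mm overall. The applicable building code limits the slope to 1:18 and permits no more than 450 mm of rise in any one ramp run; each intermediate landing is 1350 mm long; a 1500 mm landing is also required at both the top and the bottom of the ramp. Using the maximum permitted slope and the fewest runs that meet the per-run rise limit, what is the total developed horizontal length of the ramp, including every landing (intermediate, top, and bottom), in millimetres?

⌈2293/450⌉ = 6 ramp runs. That means 5 intermediate landings.
Ramp run (horizontal) at 1:18: 2293 × 18 = 41274 mm.
Intermediate landings: 5 × 1350 = 6750 mm.
Top and bottom landings: 2 × 1500 = 3000 mm.
Total = 41274 + 6750 + 3000 = 51024 mm.

51024 mm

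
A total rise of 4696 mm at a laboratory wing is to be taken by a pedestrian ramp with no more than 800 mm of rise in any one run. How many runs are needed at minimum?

6 runs

4696 / 800 = 5.87, so 6 ramp runs are needed.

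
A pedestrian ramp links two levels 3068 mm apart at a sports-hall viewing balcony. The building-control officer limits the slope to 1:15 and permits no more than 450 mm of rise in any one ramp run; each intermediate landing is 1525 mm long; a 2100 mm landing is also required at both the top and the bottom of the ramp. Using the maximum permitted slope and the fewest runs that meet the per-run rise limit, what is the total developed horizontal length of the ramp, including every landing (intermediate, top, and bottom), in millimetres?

59370 mm

⌈3068/450⌉ = 7 ramp runs. That means 6 intermediate landings.
Ramp run (horizontal) at 1:15: 3068 × 15 = 46020 mm.
Intermediate landings: 6 × 1525 = 9150 mm.
Top and bottom landings: 2 × 2100 = 4200 mm.
Total = 46020 + 9150 + 4200 = 59370 mm.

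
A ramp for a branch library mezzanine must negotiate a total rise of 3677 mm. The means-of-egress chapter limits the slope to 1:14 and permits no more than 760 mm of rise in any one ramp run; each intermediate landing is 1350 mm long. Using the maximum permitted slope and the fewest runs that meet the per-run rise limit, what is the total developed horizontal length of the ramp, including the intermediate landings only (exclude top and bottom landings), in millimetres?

56878 mm

3677 / 760 = 4.838 → round up to 5 ramp runs. That means 4 intermediate landings.
Horizontal run for 3677 mm of rise at 1:14 is 3677 × 14 = 51478 mm.
4 intermediate landings contribute 4 × 1350 = 5400 mm.
Total developed length = 51478 + 5400 = 56878 mm.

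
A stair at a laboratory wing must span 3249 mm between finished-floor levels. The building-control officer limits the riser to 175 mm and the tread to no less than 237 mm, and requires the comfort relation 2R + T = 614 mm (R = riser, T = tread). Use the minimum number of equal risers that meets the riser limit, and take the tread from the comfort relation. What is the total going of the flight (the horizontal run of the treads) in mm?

4896 mm

3249 / 175 = 18.57, so 19 risers are needed.
R = 3249 ÷ 19 = 171 mm.
Tread T = 614 − 2 × 171 = 272 mm (≥ 237 mm).
Going = (19 − 1) × 272 = 4896 mm.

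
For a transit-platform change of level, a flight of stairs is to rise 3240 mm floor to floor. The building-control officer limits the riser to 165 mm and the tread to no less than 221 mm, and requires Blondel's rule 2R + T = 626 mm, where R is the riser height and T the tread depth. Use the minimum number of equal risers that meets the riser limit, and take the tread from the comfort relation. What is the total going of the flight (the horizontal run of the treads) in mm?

5738 mm

At most 165 each: 3240/165 = 19.64, giving 20 risers.
Each riser is 3240/20 = 162 mm (≤ 165 mm).
From 2R + T = 626: T = 626 − 324 = 302 mm.
Treads = 20 − 1 = 19; going = 19 × 302 = 5738 mm.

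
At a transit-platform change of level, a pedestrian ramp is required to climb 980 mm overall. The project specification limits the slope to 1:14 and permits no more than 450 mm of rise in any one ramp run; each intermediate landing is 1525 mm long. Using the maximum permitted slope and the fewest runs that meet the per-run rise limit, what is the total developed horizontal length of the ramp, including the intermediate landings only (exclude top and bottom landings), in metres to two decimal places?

⌈980/450⌉ = 3 ramp runs. That means 2 intermediate landings.
Horizontal run for 980 mm of rise at 1:14 is 980 × 14 = 13720 mm.
2 intermediate landings contribute 2 × 1525 = 3050 mm.
Total developed length = 13720 + 3050 = 16770 mm.
= 16.77 m.

16.77 m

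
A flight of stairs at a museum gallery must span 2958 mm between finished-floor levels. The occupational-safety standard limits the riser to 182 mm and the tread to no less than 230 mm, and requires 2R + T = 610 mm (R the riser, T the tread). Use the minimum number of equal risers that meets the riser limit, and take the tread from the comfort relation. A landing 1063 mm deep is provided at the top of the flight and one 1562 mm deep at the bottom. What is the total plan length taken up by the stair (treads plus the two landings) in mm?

⌈2958/182⌉ = 17 risers.
Each riser is 2958/17 = 174 mm (≤ 182 mm).
T = 610 − 2·174 = 262 mm, which satisfies the 230 mm minimum.
Treads = 17 − 1 = 16; going = 16 × 262 = 4192 mm.
Add landings: 4192 + 1063 + 1562 = 6817 mm.

6817 mm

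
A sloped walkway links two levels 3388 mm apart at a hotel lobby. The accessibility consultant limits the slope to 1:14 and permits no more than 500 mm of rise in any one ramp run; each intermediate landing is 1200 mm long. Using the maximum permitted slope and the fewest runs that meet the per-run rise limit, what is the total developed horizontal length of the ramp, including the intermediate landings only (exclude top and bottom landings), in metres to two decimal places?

54.63 m

⌈3388/500⌉ = 7 ramp runs. That means 6 intermediate landings.
Ramp run (horizontal) at 1:14: 3388 × 14 = 47432 mm.
Intermediate landings: 6 × 1200 = 7200 mm.
Total developed length = 47432 + 7200 = 54632 mm.
= 54.63 m.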